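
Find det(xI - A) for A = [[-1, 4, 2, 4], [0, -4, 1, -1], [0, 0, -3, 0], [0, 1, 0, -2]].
xI - A = [[x + 1, -4, -2, -4], [0, x + 4, -1, 1], [0, 0, x + 3, 0], [0, -1, 0, x + 2]].

Expanding det(xI - A) along the first row:
det(xI - A) = + (x + 1)·det([[x + 4, -1, 1], [0, x + 3, 0], [-1, 0, x + 2]]) - (-4)·det([[0, -1, 1], [0, x + 3, 0], [0, 0, x + 2]]) + (-2)·det([[0, x + 4, 1], [0, 0, 0], [0, -1, x + 2]]) - (-4)·det([[0, x + 4, -1], [0, 0, x + 3], [0, -1, 0]]).

Evaluating gives χ_A(x) = x^4 + 10x^3 + 36x^2 + 54x + 27 = (x + 1)(x + 3)^3.

χ_A(x) = (x + 1)(x + 3)^3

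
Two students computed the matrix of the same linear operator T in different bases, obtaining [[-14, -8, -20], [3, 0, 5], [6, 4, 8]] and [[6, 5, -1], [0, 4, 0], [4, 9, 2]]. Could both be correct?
trace(A) = -6 but trace(B) = 12. The trace is a similarity invariant, so A and B are not similar.

No.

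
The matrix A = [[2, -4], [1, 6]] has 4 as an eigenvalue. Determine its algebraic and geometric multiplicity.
The characteristic polynomial is (x - 4)^2, so the factor x - 4 appears with exponent 2: the algebraic multiplicity is 2.

rank(A - 4I) = 1, so the eigenspace has dimension 2 - 1 = 1: the geometric multiplicity is 1.

Since 1 < 2, A is not diagonalizable.

algebraic multiplicity 2, geometric multiplicity 1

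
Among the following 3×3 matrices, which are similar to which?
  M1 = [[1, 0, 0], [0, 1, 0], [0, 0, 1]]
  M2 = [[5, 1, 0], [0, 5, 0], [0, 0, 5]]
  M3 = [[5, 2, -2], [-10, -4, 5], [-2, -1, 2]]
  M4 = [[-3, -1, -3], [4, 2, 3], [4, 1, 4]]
Characteristic polynomials: χ_{M1} = (x - 1)^3, χ_{M2} = (x - 5)^3, χ_{M3} = (x - 1)^3, χ_{M4} = (x - 1)^3.

{M1}: invariant factors x - 1, x - 1, x - 1.

{M2}: invariant factors x - 5, (x - 5)^2.

{M3, M4}: invariant factors x - 1, (x - 1)^2.

Matrices are similar if and only if their invariant-factor lists agree; the partition into similarity classes is {M1}, {M2}, {M3, M4}.

3 classes: {M1}, {M2}, {M3, M4}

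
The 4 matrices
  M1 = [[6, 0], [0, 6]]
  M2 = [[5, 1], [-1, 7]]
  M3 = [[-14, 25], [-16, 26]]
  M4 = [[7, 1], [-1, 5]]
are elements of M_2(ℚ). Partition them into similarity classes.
Characteristic polynomials: χ_{M1} = (x - 6)^2, χ_{M2} = (x - 6)^2, χ_{M3} = (x - 6)^2, χ_{M4} = (x - 6)^2.

{M1}: invariant factors x - 6, x - 6.

{M2, M3, M4}: invariant factors (x - 6)^2.

Matrices are similar if and only if their invariant-factor lists agree; the partition into similarity classes is {M1}, {M2, M3, M4}.

2 classes: {M1}, {M2, M3, M4}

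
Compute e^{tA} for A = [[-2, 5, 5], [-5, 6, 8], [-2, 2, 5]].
e^{tA} = [[(-5*t^2 - 5*t + 1)*e^{3*t}, 5*t*e^{3*t}, 5*t*(5*t + 2)*e^{3*t}/2], [t*(-3*t - 5)*e^{3*t}, (3*t + 1)*e^{3*t}, t*(15*t + 16)*e^{3*t}/2], [2*t*(-t - 1)*e^{3*t}, 2*t*e^{3*t}, (5*t^2 + 2*t + 1)*e^{3*t}]]

A has Jordan form J = [[3, 1, 0], [0, 3, 1], [0, 0, 3]] with A = PJP^{-1}, so e^{tA} = P e^{tJ} P^{-1}.

For a Jordan block J_k(λ), e^{tJ_k(λ)} = e^{λt} · (I + tN + t^2 N^2/2! + ... + t^{k-1} N^{k-1}/(k-1)!) where N is the nilpotent superdiagonal part.

Assembling the blocks and conjugating back gives the entries of e^{tA} as shown above.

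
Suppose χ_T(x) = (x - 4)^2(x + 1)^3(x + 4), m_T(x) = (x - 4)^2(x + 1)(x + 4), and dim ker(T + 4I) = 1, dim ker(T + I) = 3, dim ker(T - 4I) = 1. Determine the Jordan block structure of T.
Jordan blocks: (-4, 1), (-1, 1), (-1, 1), (-1, 1), (4, 2)

λ = -4: algebraic multiplicity 1 (exponent in χ_T), largest block size 1 (exponent in m_T), 1 block (geometric multiplicity). This forces block sizes [1].
λ = -1: algebraic multiplicity 3 (exponent in χ_T), largest block size 1 (exponent in m_T), 3 blocks (geometric multiplicity). These force block sizes [1, 1, 1].
λ = 4: algebraic multiplicity 2 (exponent in χ_T), largest block size 2 (exponent in m_T), 1 block (geometric multiplicity). This forces block sizes [2].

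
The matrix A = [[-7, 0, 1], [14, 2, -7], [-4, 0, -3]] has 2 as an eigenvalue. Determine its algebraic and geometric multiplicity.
The characteristic polynomial is (x - 2)(x + 5)^2, so the factor x - 2 appears with exponent 1: the algebraic multiplicity is 1.

rank(A - 2I) = 2, so the eigenspace has dimension 3 - 2 = 1: the geometric multiplicity is 1.

algebraic multiplicity 1, geometric multiplicity 1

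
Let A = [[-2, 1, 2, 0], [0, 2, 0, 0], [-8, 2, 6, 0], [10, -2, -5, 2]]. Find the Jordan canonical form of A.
J = [[2, 1, 0, 0], [0, 2, 0, 0], [0, 0, 2, 1], [0, 0, 0, 2]]

The characteristic polynomial is det(xI - A) = (x - 2)^4, so the eigenvalues are 2 (algebraic multiplicity 4).

For λ = 2: rank(A - 2I) = 2, rank((A - 2I)^2) = 0. The eigenspace has dimension 4 - 2 = 2, so there are 2 Jordan blocks; the rank sequence gives block sizes [2, 2].

Assembling the blocks gives the Jordan form J above.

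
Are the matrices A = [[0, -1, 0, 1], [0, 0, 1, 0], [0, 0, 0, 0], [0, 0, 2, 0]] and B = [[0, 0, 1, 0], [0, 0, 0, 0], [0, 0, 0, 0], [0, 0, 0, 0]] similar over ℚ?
Both have characteristic polynomial x^4, but the minimal polynomial of A is x^3 while the minimal polynomial of B is x^2. The minimal polynomial is a similarity invariant, so A and B are not similar.

No.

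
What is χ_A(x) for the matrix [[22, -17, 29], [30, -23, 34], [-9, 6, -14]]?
χ_A(x) = (x + 5)^3

xI - A = [[x - 22, 17, -29], [-30, x + 23, -34], [9, -6, x + 14]].

Expanding det(xI - A) along the first row:
det(xI - A) = + (x - 22)·det([[x + 23, -34], [-6, x + 14]]) - (17)·det([[-30, -34], [9, x + 14]]) + (-29)·det([[-30, x + 23], [9, -6]]).

Evaluating gives χ_A(x) = x^3 + 15x^2 + 75x + 125 = (x + 5)^3.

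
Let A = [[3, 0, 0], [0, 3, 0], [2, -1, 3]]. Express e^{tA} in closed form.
A has Jordan form J = [[3, 1, 0], [0, 3, 0], [0, 0, 3]] with A = PJP^{-1}, so e^{tA} = P e^{tJ} P^{-1}.

For a Jordan block J_k(λ), e^{tJ_k(λ)} = e^{λt} · (I + tN + t^2 N^2/2! + ... + t^{k-1} N^{k-1}/(k-1)!) where N is the nilpotent superdiagonal part.

Assembling the blocks and conjugating back gives the entries of e^{tA} as shown above.

e^{tA} = [[e^{3*t}, 0, 0], [0, e^{3*t}, 0], [2*t*e^{3*t}, -t*e^{3*t}, e^{3*t}]]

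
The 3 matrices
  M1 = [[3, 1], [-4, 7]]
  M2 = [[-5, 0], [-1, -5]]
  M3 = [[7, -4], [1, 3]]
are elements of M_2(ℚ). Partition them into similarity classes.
2 classes: {M1, M3}, {M2}

Characteristic polynomials: χ_{M1} = (x - 5)^2, χ_{M2} = (x + 5)^2, χ_{M3} = (x - 5)^2.

{M1, M3}: invariant factors (x - 5)^2.

{M2}: invariant factors (x + 5)^2.

Matrices are similar if and only if their invariant-factor lists agree; the partition into similarity classes is {M1, M3}, {M2}.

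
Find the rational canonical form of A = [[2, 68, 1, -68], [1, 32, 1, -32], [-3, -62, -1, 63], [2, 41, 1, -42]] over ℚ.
The invariant factors of A (the non-unit diagonal entries of the Smith normal form of xI - A over ℚ[x]) are (x + 1)(x + 5)(x^2 + 3x + 3), each dividing the next. The characteristic polynomial is their product, (x + 1)(x + 5)(x^2 + 3x + 3).

The rational canonical form is the block-diagonal matrix of companion matrices C(f_i):
R = [[0, 0, 0, -15], [1, 0, 0, -33], [0, 1, 0, -26], [0, 0, 1, -9]].

Note the characteristic polynomial does not split into linear factors over ℚ, so A has no Jordan form over ℚ; the rational canonical form exists over any field.

R = [[0, 0, 0, -15], [1, 0, 0, -33], [0, 1, 0, -26], [0, 0, 1, -9]]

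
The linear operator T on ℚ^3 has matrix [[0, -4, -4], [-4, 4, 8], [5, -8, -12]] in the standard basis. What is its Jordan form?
The characteristic polynomial is det(xI - A) = (x + 2)^2(x + 4), so the eigenvalues are -4 (algebraic multiplicity 1), -2 (algebraic multiplicity 2).

For λ = -4: algebraic multiplicity 1 gives one 1×1 block.

For λ = -2: rank(A + 2I) = 2, rank((A + 2I)^2) = 1. The eigenspace has dimension 3 - 2 = 1, so there is 1 Jordan block; the rank sequence gives block sizes [2].

Assembling the blocks gives the Jordan form J above.

J = [[-4, 0, 0], [0, -2, 1], [0, 0, -2]]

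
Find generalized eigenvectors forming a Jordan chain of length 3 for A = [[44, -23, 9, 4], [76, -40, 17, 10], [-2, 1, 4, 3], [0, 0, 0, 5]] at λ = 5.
We seek v_1 ∈ ker((A - 5I)^3) \ ker((A - 5I)^2), then set v_{i+1} = (A - 5I) v_i.

One such chain is v_1 = [[1, 2, 0, 1]]^T, v_2 = [[-3, -4, 3, 0]]^T, v_3 = [[2, 3, -1, 0]]^T. Check: (A - 5I) v_3 = [[0, 0, 0, 0]]^T = 0.

v_1 = [[1, 2, 0, 1]]^T, v_2 = [[-3, -4, 3, 0]]^T, v_3 = [[2, 3, -1, 0]]^T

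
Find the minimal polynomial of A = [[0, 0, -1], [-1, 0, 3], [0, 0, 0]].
The characteristic polynomial factors as x^3. The minimal polynomial is ∏(x - λ)^{k_λ} where k_λ is the size of the largest Jordan block at λ.

For λ = 0: rank(A) = 2, and the largest Jordan block has size 3 (the smallest k with rank(A^k) = rank(A^(k+1))).

So m_A(x) = x^3.

m_A(x) = x^3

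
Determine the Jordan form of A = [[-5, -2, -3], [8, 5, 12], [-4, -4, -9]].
The characteristic polynomial is det(xI - A) = (x + 3)^3, so the eigenvalues are -3 (algebraic multiplicity 3).

For λ = -3: rank(A + 3I) = 1, rank((A + 3I)^2) = 0. The eigenspace has dimension 3 - 1 = 2, so there are 2 Jordan blocks; the rank sequence gives block sizes [2, 1].

Assembling the blocks gives the Jordan form J above.

J = [[-3, 1, 0], [0, -3, 0], [0, 0, -3]]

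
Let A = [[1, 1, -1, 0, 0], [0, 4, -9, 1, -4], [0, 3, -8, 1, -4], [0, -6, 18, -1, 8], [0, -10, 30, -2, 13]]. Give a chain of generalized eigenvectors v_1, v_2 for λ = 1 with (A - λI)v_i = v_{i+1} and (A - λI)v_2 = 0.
We seek v_1 ∈ ker((A - I)^2) \ ker(A - I), then set v_{i+1} = (A - I) v_i.

One such chain is v_1 = [[4, -2, -3, 6, 7]]^T, v_2 = [[1, -1, -1, 2, 2]]^T. Check: (A - I) v_2 = [[0, 0, 0, 0, 0]]^T = 0.

v_1 = [[4, -2, -3, 6, 7]]^T, v_2 = [[1, -1, -1, 2, 2]]^T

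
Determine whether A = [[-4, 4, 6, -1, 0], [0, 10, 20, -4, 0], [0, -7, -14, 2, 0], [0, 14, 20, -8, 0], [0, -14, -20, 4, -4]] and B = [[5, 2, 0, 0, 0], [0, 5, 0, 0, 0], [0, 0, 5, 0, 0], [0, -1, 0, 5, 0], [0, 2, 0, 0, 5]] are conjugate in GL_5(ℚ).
No.

trace(A) = -20 but trace(B) = 25. The trace is a similarity invariant, so A and B are not similar.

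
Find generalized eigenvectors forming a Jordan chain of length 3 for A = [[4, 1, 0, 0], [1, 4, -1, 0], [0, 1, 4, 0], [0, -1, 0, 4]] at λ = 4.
v_1 = [[1, 0, 0, -1]]^T, v_2 = [[0, 1, 0, 0]]^T, v_3 = [[1, 0, 1, -1]]^T

We seek v_1 ∈ ker((A - 4I)^3) \ ker((A - 4I)^2), then set v_{i+1} = (A - 4I) v_i.

One such chain is v_1 = [[1, 0, 0, -1]]^T, v_2 = [[0, 1, 0, 0]]^T, v_3 = [[1, 0, 1, -1]]^T. Check: (A - 4I) v_3 = [[0, 0, 0, 0]]^T = 0.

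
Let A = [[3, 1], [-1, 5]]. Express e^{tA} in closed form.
A has Jordan form J = [[4, 1], [0, 4]] with A = PJP^{-1}, so e^{tA} = P e^{tJ} P^{-1}.

For a Jordan block J_k(λ), e^{tJ_k(λ)} = e^{λt} · (I + tN + t^2 N^2/2! + ... + t^{k-1} N^{k-1}/(k-1)!) where N is the nilpotent superdiagonal part.

Assembling the blocks and conjugating back gives the entries of e^{tA} as shown above.

e^{tA} = [[(1 - t)*e^{4*t}, t*e^{4*t}], [-t*e^{4*t}, (t + 1)*e^{4*t}]]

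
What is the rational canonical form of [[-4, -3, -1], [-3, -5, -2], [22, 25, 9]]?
The invariant factors of A (the non-unit diagonal entries of the Smith normal form of xI - A over ℚ[x]) are x^3 + 2x + 4, each dividing the next. The characteristic polynomial is their product, x^3 + 2x + 4.

The rational canonical form is the block-diagonal matrix of companion matrices C(f_i):
R = [[0, 0, -4], [1, 0, -2], [0, 1, 0]].

Note the characteristic polynomial does not split into linear factors over ℚ, so A has no Jordan form over ℚ; the rational canonical form exists over any field.

R = [[0, 0, -4], [1, 0, -2], [0, 1, 0]]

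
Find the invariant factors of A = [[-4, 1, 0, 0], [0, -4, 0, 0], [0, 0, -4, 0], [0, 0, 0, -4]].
The Jordan structure of A has elementary divisors (x + 4)^2, (x + 4), (x + 4). Arranging the block sizes at each eigenvalue in decreasing order and taking row products gives the invariant factors.

Invariant factors (smallest first, each dividing the next): x + 4, x + 4, (x + 4)^2.

Check: the last factor (x + 4)^2 is the minimal polynomial, and the product (x + 4)^4 is the characteristic polynomial.

x + 4, x + 4, (x + 4)^2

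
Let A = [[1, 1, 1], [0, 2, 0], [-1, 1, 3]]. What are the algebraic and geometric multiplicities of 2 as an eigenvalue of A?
The characteristic polynomial is (x - 2)^3, so the factor x - 2 appears with exponent 3: the algebraic multiplicity is 3.

rank(A - 2I) = 1, so the eigenspace has dimension 3 - 1 = 2: the geometric multiplicity is 2.

Since 2 < 3, A is not diagonalizable.

algebraic multiplicity 3, geometric multiplicity 2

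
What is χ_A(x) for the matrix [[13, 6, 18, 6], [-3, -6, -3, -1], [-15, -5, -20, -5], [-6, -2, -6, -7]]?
xI - A = [[x - 13, -6, -18, -6], [3, x + 6, 3, 1], [15, 5, x + 20, 5], [6, 2, 6, x + 7]].

Expanding det(xI - A) along the first row:
det(xI - A) = + (x - 13)·det([[x + 6, 3, 1], [5, x + 20, 5], [2, 6, x + 7]]) - (-6)·det([[3, 3, 1], [15, x + 20, 5], [6, 6, x + 7]]) + (-18)·det([[3, x + 6, 1], [15, 5, 5], [6, 2, x + 7]]) - (-6)·det([[3, x + 6, 3], [15, 5, x + 20], [6, 2, 6]]).

Evaluating gives χ_A(x) = x^4 + 20x^3 + 150x^2 + 500x + 625 = (x + 5)^4.

χ_A(x) = (x + 5)^4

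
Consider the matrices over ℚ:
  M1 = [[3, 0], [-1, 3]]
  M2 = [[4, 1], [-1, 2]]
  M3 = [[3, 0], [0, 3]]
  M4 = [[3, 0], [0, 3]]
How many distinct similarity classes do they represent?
Characteristic polynomials: χ_{M1} = (x - 3)^2, χ_{M2} = (x - 3)^2, χ_{M3} = (x - 3)^2, χ_{M4} = (x - 3)^2.

{M1, M2}: invariant factors (x - 3)^2.

{M3, M4}: invariant factors x - 3, x - 3.

Matrices are similar if and only if their invariant-factor lists agree; the partition into similarity classes is {M1, M2}, {M3, M4}.

2 classes: {M1, M2}, {M3, M4}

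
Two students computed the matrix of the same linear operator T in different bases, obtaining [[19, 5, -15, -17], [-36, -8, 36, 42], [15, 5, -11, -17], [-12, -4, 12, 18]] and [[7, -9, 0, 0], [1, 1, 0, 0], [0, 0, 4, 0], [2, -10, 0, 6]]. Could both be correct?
Two matrices over a field are similar if and only if they have the same invariant factors.

Both A and B have characteristic polynomial (x - 6)(x - 4)^3 and minimal polynomial (x - 6)(x - 4)^2. Computing further, both have invariant factors x - 4, (x - 6)(x - 4)^2. Hence A and B are similar.

Yes.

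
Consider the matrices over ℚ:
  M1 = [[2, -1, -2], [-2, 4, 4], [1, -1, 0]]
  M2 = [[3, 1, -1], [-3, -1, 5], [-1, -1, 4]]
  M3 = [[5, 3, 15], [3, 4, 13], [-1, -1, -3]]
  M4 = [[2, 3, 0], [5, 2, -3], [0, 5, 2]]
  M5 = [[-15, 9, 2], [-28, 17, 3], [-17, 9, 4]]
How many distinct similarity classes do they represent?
1 class: {M1, M2, M3, M4, M5}

Characteristic polynomials: χ_{M1} = (x - 2)^3, χ_{M2} = (x - 2)^3, χ_{M3} = (x - 2)^3, χ_{M4} = (x - 2)^3, χ_{M5} = (x - 2)^3.

{M1, M2, M3, M4, M5}: invariant factors (x - 2)^3.

Matrices are similar if and only if their invariant-factor lists agree; the partition into similarity classes is {M1, M2, M3, M4, M5}.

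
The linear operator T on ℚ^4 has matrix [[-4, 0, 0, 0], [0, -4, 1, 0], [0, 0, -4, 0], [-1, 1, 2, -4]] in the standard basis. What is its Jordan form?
J = [[-4, 1, 0, 0], [0, -4, 1, 0], [0, 0, -4, 0], [0, 0, 0, -4]]

The characteristic polynomial is det(xI - A) = (x + 4)^4, so the eigenvalues are -4 (algebraic multiplicity 4).

For λ = -4: rank(A + 4I) = 2, rank((A + 4I)^2) = 1, rank((A + 4I)^3) = 0. The eigenspace has dimension 4 - 2 = 2, so there are 2 Jordan blocks; the rank sequence gives block sizes [3, 1].

Assembling the blocks gives the Jordan form J above.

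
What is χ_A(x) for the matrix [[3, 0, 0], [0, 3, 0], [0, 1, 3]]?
χ_A(x) = (x - 3)^3

xI - A = [[x - 3, 0, 0], [0, x - 3, 0], [0, -1, x - 3]].

Expanding det(xI - A) along the first row:
det(xI - A) = + (x - 3)·det([[x - 3, 0], [-1, x - 3]]) - (0)·det([[0, 0], [0, x - 3]]) + (0)·det([[0, x - 3], [0, -1]]).

Evaluating gives χ_A(x) = x^3 - 9x^2 + 27x - 27 = (x - 3)^3.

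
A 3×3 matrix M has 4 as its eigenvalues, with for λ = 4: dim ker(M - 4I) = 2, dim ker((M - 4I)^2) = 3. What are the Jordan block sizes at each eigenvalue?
Jordan blocks: (4, 2), (4, 1)

λ = 4: successive nullity increments [2, 1] count blocks of size ≥ k; block sizes are [2, 1].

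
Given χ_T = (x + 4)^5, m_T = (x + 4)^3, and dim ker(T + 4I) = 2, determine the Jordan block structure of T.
Jordan blocks: (-4, 3), (-4, 2)

λ = -4: algebraic multiplicity 5 (exponent in χ_T), largest block size 3 (exponent in m_T), 2 blocks (geometric multiplicity). These force block sizes [3, 2].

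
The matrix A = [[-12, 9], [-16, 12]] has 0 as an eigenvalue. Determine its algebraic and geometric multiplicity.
The characteristic polynomial is x^2, so the factor x appears with exponent 2: the algebraic multiplicity is 2.

rank(A) = 1, so the eigenspace has dimension 2 - 1 = 1: the geometric multiplicity is 1.

Since 1 < 2, A is not diagonalizable.

algebraic multiplicity 2, geometric multiplicity 1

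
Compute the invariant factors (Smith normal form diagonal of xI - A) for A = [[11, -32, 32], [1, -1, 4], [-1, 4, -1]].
x - 3, (x - 3)^2

The Jordan structure of A has elementary divisors (x - 3)^2, (x - 3). Arranging the block sizes at each eigenvalue in decreasing order and taking row products gives the invariant factors.

Invariant factors (smallest first, each dividing the next): x - 3, (x - 3)^2.

Check: the last factor (x - 3)^2 is the minimal polynomial, and the product (x - 3)^3 is the characteristic polynomial.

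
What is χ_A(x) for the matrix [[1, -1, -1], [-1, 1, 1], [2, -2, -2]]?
xI - A = [[x - 1, 1, 1], [1, x - 1, -1], [-2, 2, x + 2]].

Expanding det(xI - A) along the first row:
det(xI - A) = + (x - 1)·det([[x - 1, -1], [2, x + 2]]) - (1)·det([[1, -1], [-2, x + 2]]) + (1)·det([[1, x - 1], [-2, 2]]).

Evaluating gives χ_A(x) = x^3.

χ_A(x) = x^3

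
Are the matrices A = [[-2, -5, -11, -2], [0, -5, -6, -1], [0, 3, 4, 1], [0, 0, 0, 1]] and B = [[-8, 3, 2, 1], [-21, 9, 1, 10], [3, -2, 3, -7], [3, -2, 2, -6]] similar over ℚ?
Yes.

Two matrices over a field are similar if and only if they have the same invariant factors.

Both A and B have characteristic polynomial (x - 1)^2(x + 2)^2 and minimal polynomial (x - 1)^2(x + 2)^2. Computing further, both have invariant factors (x - 1)^2(x + 2)^2. Hence A and B are similar.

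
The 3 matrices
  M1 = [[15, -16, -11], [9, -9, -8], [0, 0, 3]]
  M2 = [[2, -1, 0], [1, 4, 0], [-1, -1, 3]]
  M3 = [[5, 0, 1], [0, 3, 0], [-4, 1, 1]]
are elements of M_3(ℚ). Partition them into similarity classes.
Characteristic polynomials: χ_{M1} = (x - 3)^3, χ_{M2} = (x - 3)^3, χ_{M3} = (x - 3)^3.

{M1, M3}: invariant factors (x - 3)^3.

{M2}: invariant factors x - 3, (x - 3)^2.

Matrices are similar if and only if their invariant-factor lists agree; the partition into similarity classes is {M1, M3}, {M2}.

2 classes: {M1, M3}, {M2}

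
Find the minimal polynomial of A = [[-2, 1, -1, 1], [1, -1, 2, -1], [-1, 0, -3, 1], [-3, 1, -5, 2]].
The characteristic polynomial factors as (x + 1)^4. The minimal polynomial is ∏(x - λ)^{k_λ} where k_λ is the size of the largest Jordan block at λ.

For λ = -1: rank(A + I) = 2, and the largest Jordan block has size 2 (the smallest k with rank((A + I)^k) = rank((A + I)^(k+1))).

So m_A(x) = (x + 1)^2.

m_A(x) = (x + 1)^2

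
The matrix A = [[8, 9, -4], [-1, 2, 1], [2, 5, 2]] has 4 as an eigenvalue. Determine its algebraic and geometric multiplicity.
algebraic multiplicity 3, geometric multiplicity 1

The characteristic polynomial is (x - 4)^3, so the factor x - 4 appears with exponent 3: the algebraic multiplicity is 3.

rank(A - 4I) = 2, so the eigenspace has dimension 3 - 2 = 1: the geometric multiplicity is 1.

Since 1 < 3, A is not diagonalizable.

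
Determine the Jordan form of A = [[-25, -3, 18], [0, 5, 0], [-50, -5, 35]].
The characteristic polynomial is det(xI - A) = (x - 5)^3, so the eigenvalues are 5 (algebraic multiplicity 3).

For λ = 5: rank(A - 5I) = 1, rank((A - 5I)^2) = 0. The eigenspace has dimension 3 - 1 = 2, so there are 2 Jordan blocks; the rank sequence gives block sizes [2, 1].

Assembling the blocks gives the Jordan form J above.

J = [[5, 1, 0], [0, 5, 0], [0, 0, 5]]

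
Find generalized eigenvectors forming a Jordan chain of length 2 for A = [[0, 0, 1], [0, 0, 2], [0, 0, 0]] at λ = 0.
v_1 = [[1, 1, 1]]^T, v_2 = [[1, 2, 0]]^T

We seek v_1 ∈ ker(A^2) \ ker(A), then set v_{i+1} = A v_i.

One such chain is v_1 = [[1, 1, 1]]^T, v_2 = [[1, 2, 0]]^T. Check: A v_2 = [[0, 0, 0]]^T = 0.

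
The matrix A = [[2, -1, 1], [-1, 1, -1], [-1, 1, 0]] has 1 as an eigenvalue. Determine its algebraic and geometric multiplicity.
algebraic multiplicity 3, geometric multiplicity 1

The characteristic polynomial is (x - 1)^3, so the factor x - 1 appears with exponent 3: the algebraic multiplicity is 3.

rank(A - I) = 2, so the eigenspace has dimension 3 - 2 = 1: the geometric multiplicity is 1.

Since 1 < 3, A is not diagonalizable.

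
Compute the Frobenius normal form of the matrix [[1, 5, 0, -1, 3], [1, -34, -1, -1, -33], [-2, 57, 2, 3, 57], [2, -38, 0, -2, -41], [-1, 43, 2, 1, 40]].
The invariant factors of A (the non-unit diagonal entries of the Smith normal form of xI - A over ℚ[x]) are (x - 6)(x - 1)(x^3 + x - 3), each dividing the next. The characteristic polynomial is their product, (x - 6)(x - 1)(x^3 + x - 3).

The rational canonical form is the block-diagonal matrix of companion matrices C(f_i):
R = [[0, 0, 0, 0, 18], [1, 0, 0, 0, -27], [0, 1, 0, 0, 10], [0, 0, 1, 0, -7], [0, 0, 0, 1, 7]].

Note the characteristic polynomial does not split into linear factors over ℚ, so A has no Jordan form over ℚ; the rational canonical form exists over any field.

R = [[0, 0, 0, 0, 18], [1, 0, 0, 0, -27], [0, 1, 0, 0, 10], [0, 0, 1, 0, -7], [0, 0, 0, 1, 7]]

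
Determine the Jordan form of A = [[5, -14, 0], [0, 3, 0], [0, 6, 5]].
J = [[3, 0, 0], [0, 5, 0], [0, 0, 5]]

The characteristic polynomial is det(xI - A) = (x - 5)^2(x - 3), so the eigenvalues are 3 (algebraic multiplicity 1), 5 (algebraic multiplicity 2).

For λ = 3: algebraic multiplicity 1 gives one 1×1 block.

For λ = 5: rank(A - 5I) = 1. The eigenspace has dimension 3 - 1 = 2, so there are 2 Jordan blocks; the rank sequence gives block sizes [1, 1].

Assembling the blocks gives the Jordan form J above.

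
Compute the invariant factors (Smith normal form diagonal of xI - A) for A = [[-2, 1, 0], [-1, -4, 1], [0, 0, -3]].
The Jordan structure of A has elementary divisors (x + 3)^3. Arranging the block sizes at each eigenvalue in decreasing order and taking row products gives the invariant factors.

Invariant factors (smallest first, each dividing the next): (x + 3)^3.

Check: the last factor (x + 3)^3 is the minimal polynomial, and the product (x + 3)^3 is the characteristic polynomial.

(x + 3)^3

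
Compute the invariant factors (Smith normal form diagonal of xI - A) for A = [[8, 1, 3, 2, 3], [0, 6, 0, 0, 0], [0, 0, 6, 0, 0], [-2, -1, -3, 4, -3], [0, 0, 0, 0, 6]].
x - 6, x - 6, x - 6, (x - 6)^2

The Jordan structure of A has elementary divisors (x - 6)^2, (x - 6), (x - 6), (x - 6). Arranging the block sizes at each eigenvalue in decreasing order and taking row products gives the invariant factors.

Invariant factors (smallest first, each dividing the next): x - 6, x - 6, x - 6, (x - 6)^2.

Check: the last factor (x - 6)^2 is the minimal polynomial, and the product (x - 6)^5 is the characteristic polynomial.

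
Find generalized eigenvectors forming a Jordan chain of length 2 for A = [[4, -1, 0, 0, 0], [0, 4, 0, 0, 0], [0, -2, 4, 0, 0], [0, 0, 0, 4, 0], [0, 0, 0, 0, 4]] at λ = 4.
We seek v_1 ∈ ker((A - 4I)^2) \ ker(A - 4I), then set v_{i+1} = (A - 4I) v_i.

One such chain is v_1 = [[0, 1, 3, 4, 2]]^T, v_2 = [[-1, 0, -2, 0, 0]]^T. Check: (A - 4I) v_2 = [[0, 0, 0, 0, 0]]^T = 0.

v_1 = [[0, 1, 3, 4, 2]]^T, v_2 = [[-1, 0, -2, 0, 0]]^T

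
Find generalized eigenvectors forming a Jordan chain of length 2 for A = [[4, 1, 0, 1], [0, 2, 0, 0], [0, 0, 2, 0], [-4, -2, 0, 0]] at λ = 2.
We seek v_1 ∈ ker((A - 2I)^2) \ ker(A - 2I), then set v_{i+1} = (A - 2I) v_i.

One such chain is v_1 = [[1, 1, 0, -2]]^T, v_2 = [[1, 0, 0, -2]]^T. Check: (A - 2I) v_2 = [[0, 0, 0, 0]]^T = 0.

v_1 = [[1, 1, 0, -2]]^T, v_2 = [[1, 0, 0, -2]]^T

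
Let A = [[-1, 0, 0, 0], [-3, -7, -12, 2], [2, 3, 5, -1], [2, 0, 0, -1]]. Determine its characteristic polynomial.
xI - A = [[x + 1, 0, 0, 0], [3, x + 7, 12, -2], [-2, -3, x - 5, 1], [-2, 0, 0, x + 1]].

Expanding det(xI - A) along the first row:
det(xI - A) = + (x + 1)·det([[x + 7, 12, -2], [-3, x - 5, 1], [0, 0, x + 1]]) - (0)·det([[3, 12, -2], [-2, x - 5, 1], [-2, 0, x + 1]]) + (0)·det([[3, x + 7, -2], [-2, -3, 1], [-2, 0, x + 1]]) - (0)·det([[3, x + 7, 12], [-2, -3, x - 5], [-2, 0, 0]]).

Evaluating gives χ_A(x) = x^4 + 4x^3 + 6x^2 + 4x + 1 = (x + 1)^4.

χ_A(x) = (x + 1)^4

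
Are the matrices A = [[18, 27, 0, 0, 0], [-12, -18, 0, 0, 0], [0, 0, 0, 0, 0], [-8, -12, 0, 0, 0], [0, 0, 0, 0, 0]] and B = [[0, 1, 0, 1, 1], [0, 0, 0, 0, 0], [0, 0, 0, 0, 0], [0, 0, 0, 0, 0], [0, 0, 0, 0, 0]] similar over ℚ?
Two matrices over a field are similar if and only if they have the same invariant factors.

Both A and B have characteristic polynomial x^5 and minimal polynomial x^2. Computing further, both have invariant factors x, x, x, x^2. Hence A and B are similar.

Yes.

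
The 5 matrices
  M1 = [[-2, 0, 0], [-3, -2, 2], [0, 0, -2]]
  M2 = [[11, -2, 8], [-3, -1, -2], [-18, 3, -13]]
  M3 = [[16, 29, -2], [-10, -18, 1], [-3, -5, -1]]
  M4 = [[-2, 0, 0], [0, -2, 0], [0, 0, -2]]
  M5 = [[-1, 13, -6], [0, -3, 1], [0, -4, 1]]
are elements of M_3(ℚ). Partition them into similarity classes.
3 classes: {M1}, {M2, M3, M5}, {M4}

Characteristic polynomials: χ_{M1} = (x + 2)^3, χ_{M2} = (x + 1)^3, χ_{M3} = (x + 1)^3, χ_{M4} = (x + 2)^3, χ_{M5} = (x + 1)^3.

{M1}: invariant factors x + 2, (x + 2)^2.

{M2, M3, M5}: invariant factors (x + 1)^3.

{M4}: invariant factors x + 2, x + 2, x + 2.

Matrices are similar if and only if their invariant-factor lists agree; the partition into similarity classes is {M1}, {M2, M3, M5}, {M4}.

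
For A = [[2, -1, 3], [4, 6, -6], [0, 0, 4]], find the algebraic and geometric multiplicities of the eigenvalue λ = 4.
algebraic multiplicity 3, geometric multiplicity 2

The characteristic polynomial is (x - 4)^3, so the factor x - 4 appears with exponent 3: the algebraic multiplicity is 3.

rank(A - 4I) = 1, so the eigenspace has dimension 3 - 1 = 2: the geometric multiplicity is 2.

Since 2 < 3, A is not diagonalizable.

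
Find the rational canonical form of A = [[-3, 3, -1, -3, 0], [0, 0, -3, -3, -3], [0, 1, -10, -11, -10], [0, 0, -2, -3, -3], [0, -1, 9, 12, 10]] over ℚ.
R = [[-3, 0, 0, 0, 0], [0, 0, 0, 0, -3], [0, 1, 0, 0, -13], [0, 0, 1, 0, -4], [0, 0, 0, 1, -3]]

The invariant factors of A (the non-unit diagonal entries of the Smith normal form of xI - A over ℚ[x]) are x + 3, (x + 3)(x^3 + 4x + 1), each dividing the next. The characteristic polynomial is their product, (x + 3)^2(x^3 + 4x + 1).

The rational canonical form is the block-diagonal matrix of companion matrices C(f_i):
R = [[-3, 0, 0, 0, 0], [0, 0, 0, 0, -3], [0, 1, 0, 0, -13], [0, 0, 1, 0, -4], [0, 0, 0, 1, -3]].

Note the characteristic polynomial does not split into linear factors over ℚ, so A has no Jordan form over ℚ; the rational canonical form exists over any field.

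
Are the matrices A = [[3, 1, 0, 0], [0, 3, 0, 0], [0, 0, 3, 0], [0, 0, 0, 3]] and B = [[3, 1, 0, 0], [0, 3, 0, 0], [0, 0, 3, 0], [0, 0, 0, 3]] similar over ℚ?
Two matrices over a field are similar if and only if they have the same invariant factors.

Both A and B have characteristic polynomial (x - 3)^4 and minimal polynomial (x - 3)^2. Computing further, both have invariant factors x - 3, x - 3, (x - 3)^2. Hence A and B are similar.

Yes.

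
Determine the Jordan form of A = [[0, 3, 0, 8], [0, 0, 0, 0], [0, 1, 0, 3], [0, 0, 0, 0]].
The characteristic polynomial is det(xI - A) = x^4, so the eigenvalues are 0 (algebraic multiplicity 4).

For λ = 0: rank(A) = 2, rank(A^2) = 0. The eigenspace has dimension 4 - 2 = 2, so there are 2 Jordan blocks; the rank sequence gives block sizes [2, 2].

Assembling the blocks gives the Jordan form J above.

J = [[0, 1, 0, 0], [0, 0, 0, 0], [0, 0, 0, 1], [0, 0, 0, 0]]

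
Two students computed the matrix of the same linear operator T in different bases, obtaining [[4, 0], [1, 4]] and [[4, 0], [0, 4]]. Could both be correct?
No.

Both have characteristic polynomial (x - 4)^2, but the minimal polynomial of A is (x - 4)^2 while the minimal polynomial of B is x - 4. The minimal polynomial is a similarity invariant, so A and B are not similar.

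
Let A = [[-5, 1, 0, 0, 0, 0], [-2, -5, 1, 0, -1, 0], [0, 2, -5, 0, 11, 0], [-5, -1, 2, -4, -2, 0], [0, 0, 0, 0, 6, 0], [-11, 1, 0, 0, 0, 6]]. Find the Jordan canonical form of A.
The characteristic polynomial is det(xI - A) = (x - 6)^2(x + 4)(x + 5)^3, so the eigenvalues are -5 (algebraic multiplicity 3), -4 (algebraic multiplicity 1), 6 (algebraic multiplicity 2).

For λ = -5: rank(A + 5I) = 5, rank((A + 5I)^2) = 4, rank((A + 5I)^3) = 3. The eigenspace has dimension 6 - 5 = 1, so there is 1 Jordan block; the rank sequence gives block sizes [3].

For λ = -4: algebraic multiplicity 1 gives one 1×1 block.

For λ = 6: rank(A - 6I) = 4. The eigenspace has dimension 6 - 4 = 2, so there are 2 Jordan blocks; the rank sequence gives block sizes [1, 1].

Assembling the blocks gives the Jordan form J above.

J = [[-5, 1, 0, 0, 0, 0], [0, -5, 1, 0, 0, 0], [0, 0, -5, 0, 0, 0], [0, 0, 0, -4, 0, 0], [0, 0, 0, 0, 6, 0], [0, 0, 0, 0, 0, 6]]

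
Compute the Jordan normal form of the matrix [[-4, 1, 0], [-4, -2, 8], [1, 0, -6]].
J = [[-4, 1, 0], [0, -4, 1], [0, 0, -4]]

The characteristic polynomial is det(xI - A) = (x + 4)^3, so the eigenvalues are -4 (algebraic multiplicity 3).

For λ = -4: rank(A + 4I) = 2, rank((A + 4I)^2) = 1, rank((A + 4I)^3) = 0. The eigenspace has dimension 3 - 2 = 1, so there is 1 Jordan block; the rank sequence gives block sizes [3].

Assembling the blocks gives the Jordan form J above.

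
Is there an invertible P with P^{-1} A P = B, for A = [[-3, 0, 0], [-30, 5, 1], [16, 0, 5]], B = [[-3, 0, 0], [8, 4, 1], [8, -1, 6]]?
Two matrices over a field are similar if and only if they have the same invariant factors.

Both A and B have characteristic polynomial (x - 5)^2(x + 3) and minimal polynomial (x - 5)^2(x + 3). Computing further, both have invariant factors (x - 5)^2(x + 3). Hence A and B are similar.

Yes.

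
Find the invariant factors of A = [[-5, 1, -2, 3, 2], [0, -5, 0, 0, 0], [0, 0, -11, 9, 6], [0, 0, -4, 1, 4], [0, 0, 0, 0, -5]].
The Jordan structure of A has elementary divisors (x + 5)^2, (x + 5)^2, (x + 5). Arranging the block sizes at each eigenvalue in decreasing order and taking row products gives the invariant factors.

Invariant factors (smallest first, each dividing the next): x + 5, (x + 5)^2, (x + 5)^2.

Check: the last factor (x + 5)^2 is the minimal polynomial, and the product (x + 5)^5 is the characteristic polynomial.

x + 5, (x + 5)^2, (x + 5)^2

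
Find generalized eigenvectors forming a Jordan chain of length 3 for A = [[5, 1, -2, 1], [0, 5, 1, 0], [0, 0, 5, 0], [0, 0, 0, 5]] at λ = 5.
v_1 = [[0, 2, 1, 0]]^T, v_2 = [[0, 1, 0, 0]]^T, v_3 = [[1, 0, 0, 0]]^T

We seek v_1 ∈ ker((A - 5I)^3) \ ker((A - 5I)^2), then set v_{i+1} = (A - 5I) v_i.

One such chain is v_1 = [[0, 2, 1, 0]]^T, v_2 = [[0, 1, 0, 0]]^T, v_3 = [[1, 0, 0, 0]]^T. Check: (A - 5I) v_3 = [[0, 0, 0, 0]]^T = 0.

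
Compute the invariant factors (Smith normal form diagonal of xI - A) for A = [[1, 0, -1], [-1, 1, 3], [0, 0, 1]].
The Jordan structure of A has elementary divisors (x - 1)^3. Arranging the block sizes at each eigenvalue in decreasing order and taking row products gives the invariant factors.

Invariant factors (smallest first, each dividing the next): (x - 1)^3.

Check: the last factor (x - 1)^3 is the minimal polynomial, and the product (x - 1)^3 is the characteristic polynomial.

(x - 1)^3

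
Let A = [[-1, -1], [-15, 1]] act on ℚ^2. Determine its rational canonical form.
The invariant factors of A (the non-unit diagonal entries of the Smith normal form of xI - A over ℚ[x]) are (x - 4)(x + 4), each dividing the next. The characteristic polynomial is their product, (x - 4)(x + 4).

The rational canonical form is the block-diagonal matrix of companion matrices C(f_i):
R = [[0, 16], [1, 0]].

R = [[0, 16], [1, 0]]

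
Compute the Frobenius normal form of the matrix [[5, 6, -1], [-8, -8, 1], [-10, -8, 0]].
R = [[0, 0, -4], [1, 0, -6], [0, 1, -3]]

The invariant factors of A (the non-unit diagonal entries of the Smith normal form of xI - A over ℚ[x]) are (x + 1)(x^2 + 2x + 4), each dividing the next. The characteristic polynomial is their product, (x + 1)(x^2 + 2x + 4).

The rational canonical form is the block-diagonal matrix of companion matrices C(f_i):
R = [[0, 0, -4], [1, 0, -6], [0, 1, -3]].

Note the characteristic polynomial does not split into linear factors over ℚ, so A has no Jordan form over ℚ; the rational canonical form exists over any field.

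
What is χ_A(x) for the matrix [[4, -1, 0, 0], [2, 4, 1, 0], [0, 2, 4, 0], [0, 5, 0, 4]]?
χ_A(x) = (x - 4)^4

xI - A = [[x - 4, 1, 0, 0], [-2, x - 4, -1, 0], [0, -2, x - 4, 0], [0, -5, 0, x - 4]].

Expanding det(xI - A) along the first row:
det(xI - A) = + (x - 4)·det([[x - 4, -1, 0], [-2, x - 4, 0], [-5, 0, x - 4]]) - (1)·det([[-2, -1, 0], [0, x - 4, 0], [0, 0, x - 4]]) + (0)·det([[-2, x - 4, 0], [0, -2, 0], [0, -5, x - 4]]) - (0)·det([[-2, x - 4, -1], [0, -2, x - 4], [0, -5, 0]]).

Evaluating gives χ_A(x) = x^4 - 16x^3 + 96x^2 - 256x + 256 = (x - 4)^4.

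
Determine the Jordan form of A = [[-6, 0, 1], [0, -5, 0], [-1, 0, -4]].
The characteristic polynomial is det(xI - A) = (x + 5)^3, so the eigenvalues are -5 (algebraic multiplicity 3).

For λ = -5: rank(A + 5I) = 1, rank((A + 5I)^2) = 0. The eigenspace has dimension 3 - 1 = 2, so there are 2 Jordan blocks; the rank sequence gives block sizes [2, 1].

Assembling the blocks gives the Jordan form J above.

J = [[-5, 1, 0], [0, -5, 0], [0, 0, -5]]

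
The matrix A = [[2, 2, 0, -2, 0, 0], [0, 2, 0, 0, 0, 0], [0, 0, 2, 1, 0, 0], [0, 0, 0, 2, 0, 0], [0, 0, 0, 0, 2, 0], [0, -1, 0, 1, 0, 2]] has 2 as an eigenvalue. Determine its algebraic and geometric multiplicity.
algebraic multiplicity 6, geometric multiplicity 4

The characteristic polynomial is (x - 2)^6, so the factor x - 2 appears with exponent 6: the algebraic multiplicity is 6.

rank(A - 2I) = 2, so the eigenspace has dimension 6 - 2 = 4: the geometric multiplicity is 4.

Since 4 < 6, A is not diagonalizable.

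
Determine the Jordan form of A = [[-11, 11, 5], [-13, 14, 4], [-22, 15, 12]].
The characteristic polynomial is det(xI - A) = (x - 5)^3, so the eigenvalues are 5 (algebraic multiplicity 3).

For λ = 5: rank(A - 5I) = 2, rank((A - 5I)^2) = 1, rank((A - 5I)^3) = 0. The eigenspace has dimension 3 - 2 = 1, so there is 1 Jordan block; the rank sequence gives block sizes [3].

Assembling the blocks gives the Jordan form J above.

J = [[5, 1, 0], [0, 5, 1], [0, 0, 5]]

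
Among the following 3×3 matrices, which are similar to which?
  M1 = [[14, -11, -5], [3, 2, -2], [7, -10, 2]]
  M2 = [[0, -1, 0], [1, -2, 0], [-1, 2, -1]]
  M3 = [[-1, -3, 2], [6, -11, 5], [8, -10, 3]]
Characteristic polynomials: χ_{M1} = (x - 6)^3, χ_{M2} = (x + 1)^3, χ_{M3} = (x + 3)^3.

{M1}: invariant factors (x - 6)^3.

{M2}: invariant factors (x + 1)^3.

{M3}: invariant factors (x + 3)^3.

Matrices are similar if and only if their invariant-factor lists agree; the partition into similarity classes is {M1}, {M2}, {M3}.

3 classes: {M1}, {M2}, {M3}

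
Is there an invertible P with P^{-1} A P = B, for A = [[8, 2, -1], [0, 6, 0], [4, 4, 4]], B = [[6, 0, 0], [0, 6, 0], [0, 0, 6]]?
Both have characteristic polynomial (x - 6)^3, but the minimal polynomial of A is (x - 6)^2 while the minimal polynomial of B is x - 6. The minimal polynomial is a similarity invariant, so A and B are not similar.

No.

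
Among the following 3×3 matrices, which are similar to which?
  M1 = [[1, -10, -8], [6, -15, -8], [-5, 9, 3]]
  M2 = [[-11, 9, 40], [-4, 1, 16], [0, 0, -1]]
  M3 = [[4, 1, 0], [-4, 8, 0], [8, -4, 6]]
Characteristic polynomials: χ_{M1} = (x + 1)(x + 5)^2, χ_{M2} = (x + 1)(x + 5)^2, χ_{M3} = (x - 6)^3.

{M1, M2}: invariant factors (x + 1)(x + 5)^2.

{M3}: invariant factors x - 6, (x - 6)^2.

Matrices are similar if and only if their invariant-factor lists agree; the partition into similarity classes is {M1, M2}, {M3}.

2 classes: {M1, M2}, {M3}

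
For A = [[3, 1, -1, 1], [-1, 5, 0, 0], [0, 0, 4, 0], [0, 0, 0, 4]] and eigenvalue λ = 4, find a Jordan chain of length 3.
v_1 = [[1, 2, 1, 0]]^T, v_2 = [[0, 1, 0, 0]]^T, v_3 = [[1, 1, 0, 0]]^T

We seek v_1 ∈ ker((A - 4I)^3) \ ker((A - 4I)^2), then set v_{i+1} = (A - 4I) v_i.

One such chain is v_1 = [[1, 2, 1, 0]]^T, v_2 = [[0, 1, 0, 0]]^T, v_3 = [[1, 1, 0, 0]]^T. Check: (A - 4I) v_3 = [[0, 0, 0, 0]]^T = 0.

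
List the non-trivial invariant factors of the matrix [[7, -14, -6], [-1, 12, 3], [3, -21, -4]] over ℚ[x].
The Jordan structure of A has elementary divisors (x - 5)^2, (x - 5). Arranging the block sizes at each eigenvalue in decreasing order and taking row products gives the invariant factors.

Invariant factors (smallest first, each dividing the next): x - 5, (x - 5)^2.

Check: the last factor (x - 5)^2 is the minimal polynomial, and the product (x - 5)^3 is the characteristic polynomial.

x - 5, (x - 5)^2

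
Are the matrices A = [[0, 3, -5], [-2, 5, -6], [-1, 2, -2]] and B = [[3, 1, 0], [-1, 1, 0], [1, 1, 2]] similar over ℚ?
No.

trace(A) = 3 but trace(B) = 6. The trace is a similarity invariant, so A and B are not similar.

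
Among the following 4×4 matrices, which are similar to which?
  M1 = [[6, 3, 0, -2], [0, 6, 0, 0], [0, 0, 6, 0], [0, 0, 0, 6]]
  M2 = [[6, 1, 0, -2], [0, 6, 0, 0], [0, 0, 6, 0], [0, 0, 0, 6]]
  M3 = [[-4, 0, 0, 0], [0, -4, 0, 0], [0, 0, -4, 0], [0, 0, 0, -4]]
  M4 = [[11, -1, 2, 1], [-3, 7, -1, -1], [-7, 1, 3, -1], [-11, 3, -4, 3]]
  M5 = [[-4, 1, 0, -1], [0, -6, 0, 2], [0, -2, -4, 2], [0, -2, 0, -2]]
4 classes: {M1, M2}, {M3}, {M4}, {M5}

Characteristic polynomials: χ_{M1} = (x - 6)^4, χ_{M2} = (x - 6)^4, χ_{M3} = (x + 4)^4, χ_{M4} = (x - 6)^4, χ_{M5} = (x + 4)^4.

{M1, M2}: invariant factors x - 6, x - 6, (x - 6)^2.

{M3}: invariant factors x + 4, x + 4, x + 4, x + 4.

{M4}: invariant factors x - 6, (x - 6)^3.

{M5}: invariant factors x + 4, x + 4, (x + 4)^2.

Matrices are similar if and only if their invariant-factor lists agree; the partition into similarity classes is {M1, M2}, {M3}, {M4}, {M5}.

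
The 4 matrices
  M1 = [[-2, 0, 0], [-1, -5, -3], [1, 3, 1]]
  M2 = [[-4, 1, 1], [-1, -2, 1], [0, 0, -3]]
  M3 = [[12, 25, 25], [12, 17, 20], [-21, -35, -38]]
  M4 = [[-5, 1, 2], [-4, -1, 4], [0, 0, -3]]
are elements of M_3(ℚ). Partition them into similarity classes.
2 classes: {M1}, {M2, M3, M4}

Characteristic polynomials: χ_{M1} = (x + 2)^3, χ_{M2} = (x + 3)^3, χ_{M3} = (x + 3)^3, χ_{M4} = (x + 3)^3.

{M1}: invariant factors x + 2, (x + 2)^2.

{M2, M3, M4}: invariant factors x + 3, (x + 3)^2.

Matrices are similar if and only if their invariant-factor lists agree; the partition into similarity classes is {M1}, {M2, M3, M4}.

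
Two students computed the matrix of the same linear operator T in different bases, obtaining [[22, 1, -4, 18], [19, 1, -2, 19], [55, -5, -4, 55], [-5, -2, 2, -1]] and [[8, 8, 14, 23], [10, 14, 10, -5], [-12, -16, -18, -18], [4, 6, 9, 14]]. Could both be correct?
Two matrices over a field are similar if and only if they have the same invariant factors.

Both A and B have characteristic polynomial (x - 6)(x - 4)^3 and minimal polynomial (x - 6)(x - 4)^3. Computing further, both have invariant factors (x - 6)(x - 4)^3. Hence A and B are similar.

Yes.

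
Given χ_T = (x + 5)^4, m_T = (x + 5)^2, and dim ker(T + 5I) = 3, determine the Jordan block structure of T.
λ = -5: algebraic multiplicity 4 (exponent in χ_T), largest block size 2 (exponent in m_T), 3 blocks (geometric multiplicity). These force block sizes [2, 1, 1].

Jordan blocks: (-5, 2), (-5, 1), (-5, 1)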